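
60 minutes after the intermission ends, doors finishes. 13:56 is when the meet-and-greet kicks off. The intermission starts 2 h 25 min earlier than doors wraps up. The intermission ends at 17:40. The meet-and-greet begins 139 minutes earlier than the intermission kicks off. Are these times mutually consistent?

Doors ends at 17:40 + 60 min = 18:40.
The intermission starts at 18:40 − 145 min = 16:15.
The meet-and-greet starts at 16:15 − 139 min = 13:56.
That matches the stated 13:56, so the schedule is consistent.

Yes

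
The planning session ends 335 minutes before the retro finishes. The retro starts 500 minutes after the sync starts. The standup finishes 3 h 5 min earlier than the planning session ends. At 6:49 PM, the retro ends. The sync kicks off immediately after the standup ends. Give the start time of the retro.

The planning session ends at 6:49 PM − 335 min = 1:14 PM.
The standup ends at 1:14 PM − 185 min = 10:09 AM.
So the sync starts at 10:09 AM.
The retro starts at 10:09 AM + 500 min = 6:29 PM.

6:29 PM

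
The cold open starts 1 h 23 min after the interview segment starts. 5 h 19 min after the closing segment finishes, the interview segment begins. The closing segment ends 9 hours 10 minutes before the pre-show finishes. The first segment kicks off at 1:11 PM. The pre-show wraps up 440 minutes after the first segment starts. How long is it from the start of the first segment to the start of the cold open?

4 hours 52 minutes

The pre-show ends at 1:11 PM + 440 min = 8:31 PM.
The closing segment ends at 8:31 PM − 550 min = 11:21 AM.
The interview segment starts at 11:21 AM + 319 min = 4:40 PM.
The cold open starts at 4:40 PM + 83 min = 6:03 PM.
From 1:11 PM to 6:03 PM is 4 hours 52 minutes.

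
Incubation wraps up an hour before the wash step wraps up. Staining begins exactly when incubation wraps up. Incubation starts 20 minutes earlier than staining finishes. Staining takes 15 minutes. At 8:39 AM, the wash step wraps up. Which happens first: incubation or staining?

Incubation ends at 8:39 AM − 60 min = 7:39 AM.
So staining starts at 7:39 AM.
Staining ends at 7:39 AM + 15 min = 7:54 AM.
Incubation starts at 7:54 AM − 20 min = 7:34 AM.
Incubation starts at 7:34 AM and staining starts at 7:39 AM, so incubation is first.

incubation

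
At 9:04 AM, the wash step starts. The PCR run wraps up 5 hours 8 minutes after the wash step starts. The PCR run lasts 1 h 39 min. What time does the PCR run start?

12:33 PM

The PCR run ends at 9:04 AM + 308 min = 2:12 PM.
The PCR run starts at 2:12 PM − 99 min = 12:33 PM.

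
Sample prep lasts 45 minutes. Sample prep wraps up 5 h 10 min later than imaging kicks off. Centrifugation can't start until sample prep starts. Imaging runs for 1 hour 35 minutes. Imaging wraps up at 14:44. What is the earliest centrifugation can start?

17:34

Imaging starts at 14:44 − 95 min = 13:09.
Sample prep ends at 13:09 + 310 min = 18:19.
Sample prep starts at 18:19 − 45 min = 17:34.
Centrifugation is bounded by sample prep, so the earliest it can start is 17:34.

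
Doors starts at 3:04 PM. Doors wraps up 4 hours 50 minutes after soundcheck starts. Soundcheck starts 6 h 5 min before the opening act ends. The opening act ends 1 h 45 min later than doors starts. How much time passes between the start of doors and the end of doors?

0.5 hours

The opening act ends at 3:04 PM + 105 min = 4:49 PM.
Soundcheck starts at 4:49 PM − 365 min = 10:44 AM.
Doors ends at 10:44 AM + 290 min = 3:34 PM.
From 3:04 PM to 3:34 PM is 0.5 hours.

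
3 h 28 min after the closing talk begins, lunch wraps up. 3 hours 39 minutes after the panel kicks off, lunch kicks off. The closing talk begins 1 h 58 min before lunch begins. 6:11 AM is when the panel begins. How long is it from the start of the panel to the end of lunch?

Lunch starts at 6:11 AM + 219 min = 9:50 AM.
The closing talk starts at 9:50 AM − 118 min = 7:52 AM.
Lunch ends at 7:52 AM + 208 min = 11:20 AM.
From 6:11 AM to 11:20 AM is 5 h 9 min.

5 h 9 min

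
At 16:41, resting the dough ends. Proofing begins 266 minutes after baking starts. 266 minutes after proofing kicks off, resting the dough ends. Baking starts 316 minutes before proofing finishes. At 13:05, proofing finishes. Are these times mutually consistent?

Yes

Baking starts at 13:05 − 316 min = 07:49.
Proofing starts at 07:49 + 266 min = 12:15.
Resting the dough ends at 12:15 + 266 min = 16:41.
That matches the stated 16:41, so the schedule is consistent.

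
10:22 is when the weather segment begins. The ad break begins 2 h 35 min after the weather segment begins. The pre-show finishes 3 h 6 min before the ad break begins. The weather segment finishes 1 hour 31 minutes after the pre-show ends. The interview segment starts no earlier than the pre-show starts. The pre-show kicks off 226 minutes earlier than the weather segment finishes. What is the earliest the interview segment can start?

The ad break starts at 10:22 + 155 min = 12:57.
The pre-show ends at 12:57 − 186 min = 09:51.
The weather segment ends at 09:51 + 91 min = 11:22.
The pre-show starts at 11:22 − 226 min = 07:36.
The interview segment is bounded by the pre-show, so the earliest it can start is 07:36.

07:36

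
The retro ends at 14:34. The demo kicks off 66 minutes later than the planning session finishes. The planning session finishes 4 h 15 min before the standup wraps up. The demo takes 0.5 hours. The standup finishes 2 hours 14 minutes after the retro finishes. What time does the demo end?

The standup ends at 14:34 + 134 min = 16:48.
The planning session ends at 16:48 − 255 min = 12:33.
The demo starts at 12:33 + 66 min = 13:39.
The demo ends at 13:39 + 30 min = 14:09.

14:09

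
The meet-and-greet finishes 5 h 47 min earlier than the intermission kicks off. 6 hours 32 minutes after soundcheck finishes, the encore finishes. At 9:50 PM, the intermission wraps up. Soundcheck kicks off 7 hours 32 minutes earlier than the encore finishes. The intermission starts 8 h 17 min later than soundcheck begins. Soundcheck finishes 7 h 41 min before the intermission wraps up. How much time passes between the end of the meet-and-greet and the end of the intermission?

Soundcheck ends at 9:50 PM − 461 min = 2:09 PM.
The encore ends at 2:09 PM + 392 min = 8:41 PM.
Soundcheck starts at 8:41 PM − 452 min = 1:09 PM.
The intermission starts at 1:09 PM + 497 min = 9:26 PM.
The meet-and-greet ends at 9:26 PM − 347 min = 3:39 PM.
From 3:39 PM to 9:50 PM is 6 hours 11 minutes.

6 hours 11 minutes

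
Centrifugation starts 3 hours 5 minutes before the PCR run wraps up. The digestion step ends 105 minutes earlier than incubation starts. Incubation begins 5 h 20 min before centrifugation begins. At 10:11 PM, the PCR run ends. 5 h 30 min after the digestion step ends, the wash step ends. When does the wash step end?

5:31 PM

Centrifugation starts at 10:11 PM − 185 min = 7:06 PM.
Incubation starts at 7:06 PM − 320 min = 1:46 PM.
The digestion step ends at 1:46 PM − 105 min = 12:01 PM.
The wash step ends at 12:01 PM + 330 min = 5:31 PM.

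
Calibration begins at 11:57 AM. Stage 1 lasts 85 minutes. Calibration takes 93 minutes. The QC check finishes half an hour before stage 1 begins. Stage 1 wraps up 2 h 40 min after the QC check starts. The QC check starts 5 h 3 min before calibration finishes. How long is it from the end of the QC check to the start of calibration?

Calibration ends at 11:57 AM + 93 min = 1:30 PM.
The QC check starts at 1:30 PM − 303 min = 8:27 AM.
Stage 1 ends at 8:27 AM + 160 min = 11:07 AM.
Stage 1 starts at 11:07 AM − 85 min = 9:42 AM.
The QC check ends at 9:42 AM − 30 min = 9:12 AM.
From 9:12 AM to 11:57 AM is 2 hours 45 minutes.

2 hours 45 minutes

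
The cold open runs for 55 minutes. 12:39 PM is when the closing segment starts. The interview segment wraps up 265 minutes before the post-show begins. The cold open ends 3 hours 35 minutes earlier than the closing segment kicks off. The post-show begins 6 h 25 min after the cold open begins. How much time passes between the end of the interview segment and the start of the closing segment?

150 minutes

The cold open ends at 12:39 PM − 215 min = 9:04 AM.
The cold open starts at 9:04 AM − 55 min = 8:09 AM.
The post-show starts at 8:09 AM + 385 min = 2:34 PM.
The interview segment ends at 2:34 PM − 265 min = 10:09 AM.
From 10:09 AM to 12:39 PM is 150 minutes.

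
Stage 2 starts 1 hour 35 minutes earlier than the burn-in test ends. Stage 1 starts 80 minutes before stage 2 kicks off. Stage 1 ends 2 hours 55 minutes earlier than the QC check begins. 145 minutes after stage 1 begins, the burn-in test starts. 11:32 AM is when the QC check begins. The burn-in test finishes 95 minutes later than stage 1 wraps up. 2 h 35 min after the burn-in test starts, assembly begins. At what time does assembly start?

Stage 1 ends at 11:32 AM − 175 min = 8:37 AM.
The burn-in test ends at 8:37 AM + 95 min = 10:12 AM.
Stage 2 starts at 10:12 AM − 95 min = 8:37 AM.
Stage 1 starts at 8:37 AM − 80 min = 7:17 AM.
The burn-in test starts at 7:17 AM + 145 min = 9:42 AM.
Assembly starts at 9:42 AM + 155 min = 12:17 PM.

12:17 PM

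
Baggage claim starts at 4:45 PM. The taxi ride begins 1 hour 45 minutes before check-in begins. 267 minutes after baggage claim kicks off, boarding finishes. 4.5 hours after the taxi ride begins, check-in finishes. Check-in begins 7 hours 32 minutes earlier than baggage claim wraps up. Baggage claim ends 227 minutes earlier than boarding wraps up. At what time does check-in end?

12:38 PM

Boarding ends at 4:45 PM + 267 min = 9:12 PM.
Baggage claim ends at 9:12 PM − 227 min = 5:25 PM.
Check-in starts at 5:25 PM − 452 min = 9:53 AM.
The taxi ride starts at 9:53 AM − 105 min = 8:08 AM.
Check-in ends at 8:08 AM + 270 min = 12:38 PM.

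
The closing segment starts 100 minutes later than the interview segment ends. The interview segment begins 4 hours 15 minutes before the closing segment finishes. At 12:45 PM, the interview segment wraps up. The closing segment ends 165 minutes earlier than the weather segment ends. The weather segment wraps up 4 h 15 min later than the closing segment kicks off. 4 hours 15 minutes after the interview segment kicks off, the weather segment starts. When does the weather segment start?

3:55 PM

The closing segment starts at 12:45 PM + 100 min = 2:25 PM.
The weather segment ends at 2:25 PM + 255 min = 6:40 PM.
The closing segment ends at 6:40 PM − 165 min = 3:55 PM.
The interview segment starts at 3:55 PM − 255 min = 11:40 AM.
The weather segment starts at 11:40 AM + 255 min = 3:55 PM.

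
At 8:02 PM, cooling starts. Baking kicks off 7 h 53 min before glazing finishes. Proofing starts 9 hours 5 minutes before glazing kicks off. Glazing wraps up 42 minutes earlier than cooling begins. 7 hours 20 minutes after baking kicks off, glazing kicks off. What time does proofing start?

9:42 AM

Glazing ends at 8:02 PM − 42 min = 7:20 PM.
Baking starts at 7:20 PM − 473 min = 11:27 AM.
Glazing starts at 11:27 AM + 440 min = 6:47 PM.
Proofing starts at 6:47 PM − 545 min = 9:42 AM.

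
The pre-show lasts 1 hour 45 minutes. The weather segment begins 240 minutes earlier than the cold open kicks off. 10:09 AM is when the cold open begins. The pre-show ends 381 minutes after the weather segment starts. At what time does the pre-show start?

10:45 AM

The weather segment starts at 10:09 AM − 240 min = 6:09 AM.
The pre-show ends at 6:09 AM + 381 min = 12:30 PM.
The pre-show starts at 12:30 PM − 105 min = 10:45 AM.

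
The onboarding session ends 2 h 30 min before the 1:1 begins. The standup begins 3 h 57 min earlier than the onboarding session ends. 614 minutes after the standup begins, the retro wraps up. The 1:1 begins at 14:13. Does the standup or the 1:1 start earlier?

the standup

The onboarding session ends at 14:13 − 150 min = 11:43.
The standup starts at 11:43 − 237 min = 07:46.
The standup starts at 07:46 and the 1:1 starts at 14:13, so the standup is first.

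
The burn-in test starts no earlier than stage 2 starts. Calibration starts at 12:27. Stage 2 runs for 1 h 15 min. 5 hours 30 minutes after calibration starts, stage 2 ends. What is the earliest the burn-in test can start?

Stage 2 ends at 12:27 + 330 min = 17:57.
Stage 2 starts at 17:57 − 75 min = 16:42.
The burn-in test is bounded by stage 2, so the earliest it can start is 16:42.

16:42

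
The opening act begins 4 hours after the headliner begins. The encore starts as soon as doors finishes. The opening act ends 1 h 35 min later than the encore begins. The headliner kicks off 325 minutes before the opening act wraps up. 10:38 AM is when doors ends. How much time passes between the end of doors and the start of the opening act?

10 minutes

The encore starts at 10:38 AM.
The opening act ends at 10:38 AM + 95 min = 12:13 PM.
The headliner starts at 12:13 PM − 325 min = 6:48 AM.
The opening act starts at 6:48 AM + 240 min = 10:48 AM.
From 10:38 AM to 10:48 AM is 10 minutes.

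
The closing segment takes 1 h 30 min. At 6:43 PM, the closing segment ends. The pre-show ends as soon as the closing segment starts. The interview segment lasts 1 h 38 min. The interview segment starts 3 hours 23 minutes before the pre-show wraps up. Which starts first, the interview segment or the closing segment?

the interview segment

The closing segment starts at 6:43 PM − 90 min = 5:13 PM.
So the pre-show ends at 5:13 PM.
The interview segment starts at 5:13 PM − 203 min = 1:50 PM.
The interview segment starts at 1:50 PM and the closing segment starts at 5:13 PM, so the interview segment is first.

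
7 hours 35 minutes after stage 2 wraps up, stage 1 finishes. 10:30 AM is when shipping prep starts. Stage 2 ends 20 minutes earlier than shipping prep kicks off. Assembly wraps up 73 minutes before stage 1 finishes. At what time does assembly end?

4:32 PM

Stage 2 ends at 10:30 AM − 20 min = 10:10 AM.
Stage 1 ends at 10:10 AM + 455 min = 5:45 PM.
Assembly ends at 5:45 PM − 73 min = 4:32 PM.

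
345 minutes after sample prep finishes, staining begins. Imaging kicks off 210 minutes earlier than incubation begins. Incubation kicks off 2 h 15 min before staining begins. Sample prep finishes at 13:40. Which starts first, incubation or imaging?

Staining starts at 13:40 + 345 min = 19:25.
Incubation starts at 19:25 − 135 min = 17:10.
Imaging starts at 17:10 − 210 min = 13:40.
Incubation starts at 17:10 and imaging starts at 13:40, so imaging is first.

imaging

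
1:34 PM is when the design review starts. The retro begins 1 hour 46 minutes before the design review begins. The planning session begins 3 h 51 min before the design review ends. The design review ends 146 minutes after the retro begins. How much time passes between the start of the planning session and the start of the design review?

The retro starts at 1:34 PM − 106 min = 11:48 AM.
The design review ends at 11:48 AM + 146 min = 2:14 PM.
The planning session starts at 2:14 PM − 231 min = 10:23 AM.
From 10:23 AM to 1:34 PM is 191 minutes.

191 minutes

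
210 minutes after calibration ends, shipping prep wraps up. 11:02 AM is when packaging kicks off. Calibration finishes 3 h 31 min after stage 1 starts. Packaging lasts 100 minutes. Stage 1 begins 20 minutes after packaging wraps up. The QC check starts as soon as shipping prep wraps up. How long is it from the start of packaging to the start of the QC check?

Packaging ends at 11:02 AM + 100 min = 12:42 PM.
Stage 1 starts at 12:42 PM + 20 min = 1:02 PM.
Calibration ends at 1:02 PM + 211 min = 4:33 PM.
Shipping prep ends at 4:33 PM + 210 min = 8:03 PM.
So the QC check starts at 8:03 PM.
From 11:02 AM to 8:03 PM is 541 minutes.

541 minutes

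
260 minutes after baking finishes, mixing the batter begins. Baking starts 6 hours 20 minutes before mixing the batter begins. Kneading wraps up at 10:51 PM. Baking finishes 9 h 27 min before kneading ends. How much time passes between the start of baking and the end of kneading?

11 hours 27 minutes

Baking ends at 10:51 PM − 567 min = 1:24 PM.
Mixing the batter starts at 1:24 PM + 260 min = 5:44 PM.
Baking starts at 5:44 PM − 380 min = 11:24 AM.
From 11:24 AM to 10:51 PM is 11 hours 27 minutes.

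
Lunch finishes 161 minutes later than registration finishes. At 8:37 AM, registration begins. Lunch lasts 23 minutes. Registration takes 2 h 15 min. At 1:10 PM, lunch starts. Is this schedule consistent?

Yes

Registration ends at 8:37 AM + 135 min = 10:52 AM.
Lunch ends at 10:52 AM + 161 min = 1:33 PM.
Lunch starts at 1:33 PM − 23 min = 1:10 PM.
That matches the stated 1:10 PM, so the schedule is consistent.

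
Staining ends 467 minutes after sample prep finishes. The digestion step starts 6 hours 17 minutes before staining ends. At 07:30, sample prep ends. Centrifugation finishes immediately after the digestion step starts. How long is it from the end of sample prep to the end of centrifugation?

an hour and a half

Staining ends at 07:30 + 467 min = 15:17.
The digestion step starts at 15:17 − 377 min = 09:00.
So centrifugation ends at 09:00.
From 07:30 to 09:00 is an hour and a half.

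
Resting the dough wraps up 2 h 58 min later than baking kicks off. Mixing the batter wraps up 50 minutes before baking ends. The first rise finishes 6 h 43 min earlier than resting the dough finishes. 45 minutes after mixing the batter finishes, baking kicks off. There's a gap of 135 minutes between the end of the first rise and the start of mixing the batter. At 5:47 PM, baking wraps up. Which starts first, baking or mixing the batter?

Mixing the batter ends at 5:47 PM − 50 min = 4:57 PM.
Baking starts at 4:57 PM + 45 min = 5:42 PM.
Resting the dough ends at 5:42 PM + 178 min = 8:40 PM.
The first rise ends at 8:40 PM − 403 min = 1:57 PM.
Mixing the batter starts at 1:57 PM + 135 min = 4:12 PM.
Baking starts at 5:42 PM and mixing the batter starts at 4:12 PM, so mixing the batter is first.

mixing the batter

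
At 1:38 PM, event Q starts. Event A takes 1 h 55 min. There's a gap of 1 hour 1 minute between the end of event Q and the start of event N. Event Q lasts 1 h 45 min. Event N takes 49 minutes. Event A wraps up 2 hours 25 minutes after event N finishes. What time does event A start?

5:43 PM

Event Q ends at 1:38 PM + 105 min = 3:23 PM.
Event N starts at 3:23 PM + 61 min = 4:24 PM.
Event N ends at 4:24 PM + 49 min = 5:13 PM.
Event A ends at 5:13 PM + 145 min = 7:38 PM.
Event A starts at 7:38 PM − 115 min = 5:43 PM.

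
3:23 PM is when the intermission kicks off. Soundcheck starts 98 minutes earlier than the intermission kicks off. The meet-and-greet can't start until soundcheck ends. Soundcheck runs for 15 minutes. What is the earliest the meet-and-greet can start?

Soundcheck starts at 3:23 PM − 98 min = 1:45 PM.
Soundcheck ends at 1:45 PM + 15 min = 2:00 PM.
The meet-and-greet is bounded by soundcheck, so the earliest it can start is 2:00 PM.

2:00 PM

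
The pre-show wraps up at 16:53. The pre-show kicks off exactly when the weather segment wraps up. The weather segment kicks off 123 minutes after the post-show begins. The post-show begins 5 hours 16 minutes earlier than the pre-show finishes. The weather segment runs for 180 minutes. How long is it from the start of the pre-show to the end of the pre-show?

13 minutes

The post-show starts at 16:53 − 316 min = 11:37.
The weather segment starts at 11:37 + 123 min = 13:40.
The weather segment ends at 13:40 + 180 min = 16:40.
So the pre-show starts at 16:40.
From 16:40 to 16:53 is 13 minutes.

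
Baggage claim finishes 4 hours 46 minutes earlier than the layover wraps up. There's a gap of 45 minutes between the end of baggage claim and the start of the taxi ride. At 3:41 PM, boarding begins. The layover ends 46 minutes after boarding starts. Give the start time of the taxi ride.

The layover ends at 3:41 PM + 46 min = 4:27 PM.
Baggage claim ends at 4:27 PM − 286 min = 11:41 AM.
The taxi ride starts at 11:41 AM + 45 min = 12:26 PM.

12:26 PM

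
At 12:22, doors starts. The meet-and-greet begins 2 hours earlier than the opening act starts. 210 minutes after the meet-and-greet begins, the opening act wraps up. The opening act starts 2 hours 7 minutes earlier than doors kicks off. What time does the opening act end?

11:45

The opening act starts at 12:22 − 127 min = 10:15.
The meet-and-greet starts at 10:15 − 120 min = 08:15.
The opening act ends at 08:15 + 210 min = 11:45.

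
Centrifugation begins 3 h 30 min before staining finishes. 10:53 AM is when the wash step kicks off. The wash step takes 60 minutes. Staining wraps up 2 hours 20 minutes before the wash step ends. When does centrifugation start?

6:03 AM

The wash step ends at 10:53 AM + 60 min = 11:53 AM.
Staining ends at 11:53 AM − 140 min = 9:33 AM.
Centrifugation starts at 9:33 AM − 210 min = 6:03 AM.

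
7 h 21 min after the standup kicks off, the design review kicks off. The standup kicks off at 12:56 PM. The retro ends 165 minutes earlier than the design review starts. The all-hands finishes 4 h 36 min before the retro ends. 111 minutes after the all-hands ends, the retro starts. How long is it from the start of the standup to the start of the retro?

1 hour 51 minutes

The design review starts at 12:56 PM + 441 min = 8:17 PM.
The retro ends at 8:17 PM − 165 min = 5:32 PM.
The all-hands ends at 5:32 PM − 276 min = 12:56 PM.
The retro starts at 12:56 PM + 111 min = 2:47 PM.
From 12:56 PM to 2:47 PM is 1 hour 51 minutes.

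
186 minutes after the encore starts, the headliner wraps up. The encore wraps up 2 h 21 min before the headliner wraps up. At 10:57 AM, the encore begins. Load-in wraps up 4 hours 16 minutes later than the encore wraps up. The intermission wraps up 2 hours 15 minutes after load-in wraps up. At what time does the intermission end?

6:13 PM

The headliner ends at 10:57 AM + 186 min = 2:03 PM.
The encore ends at 2:03 PM − 141 min = 11:42 AM.
Load-in ends at 11:42 AM + 256 min = 3:58 PM.
The intermission ends at 3:58 PM + 135 min = 6:13 PM.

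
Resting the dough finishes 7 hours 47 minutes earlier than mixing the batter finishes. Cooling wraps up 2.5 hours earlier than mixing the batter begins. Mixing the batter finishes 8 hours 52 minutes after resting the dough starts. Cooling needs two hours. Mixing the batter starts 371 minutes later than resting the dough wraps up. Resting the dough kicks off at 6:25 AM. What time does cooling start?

9:11 AM

Mixing the batter ends at 6:25 AM + 532 min = 3:17 PM.
Resting the dough ends at 3:17 PM − 467 min = 7:30 AM.
Mixing the batter starts at 7:30 AM + 371 min = 1:41 PM.
Cooling ends at 1:41 PM − 150 min = 11:11 AM.
Cooling starts at 11:11 AM − 120 min = 9:11 AM.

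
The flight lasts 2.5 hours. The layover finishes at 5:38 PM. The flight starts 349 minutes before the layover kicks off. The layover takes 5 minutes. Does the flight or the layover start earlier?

The layover starts at 5:38 PM − 5 min = 5:33 PM.
The flight starts at 5:33 PM − 349 min = 11:44 AM.
The flight starts at 11:44 AM and the layover starts at 5:33 PM, so the flight is first.

the flight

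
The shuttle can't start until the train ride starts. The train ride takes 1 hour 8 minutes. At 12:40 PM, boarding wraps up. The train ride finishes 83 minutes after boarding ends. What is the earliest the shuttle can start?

12:55 PM

The train ride ends at 12:40 PM + 83 min = 2:03 PM.
The train ride starts at 2:03 PM − 68 min = 12:55 PM.
The shuttle is bounded by the train ride, so the earliest it can start is 12:55 PM.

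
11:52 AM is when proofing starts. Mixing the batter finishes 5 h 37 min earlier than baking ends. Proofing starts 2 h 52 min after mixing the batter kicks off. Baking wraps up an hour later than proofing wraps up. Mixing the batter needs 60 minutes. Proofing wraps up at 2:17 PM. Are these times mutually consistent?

No

Baking ends at 2:17 PM + 60 min = 3:17 PM.
Mixing the batter ends at 3:17 PM − 337 min = 9:40 AM.
Mixing the batter starts at 9:40 AM − 60 min = 8:40 AM.
Proofing starts at 8:40 AM + 172 min = 11:32 AM.
But proofing is also said to start at 11:52 AM — a 20-minute conflict.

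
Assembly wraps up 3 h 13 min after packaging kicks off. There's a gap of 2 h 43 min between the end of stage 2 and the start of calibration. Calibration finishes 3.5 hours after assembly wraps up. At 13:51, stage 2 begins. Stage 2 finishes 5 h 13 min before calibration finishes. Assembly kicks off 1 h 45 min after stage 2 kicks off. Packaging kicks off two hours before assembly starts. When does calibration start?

Assembly starts at 13:51 + 105 min = 15:36.
Packaging starts at 15:36 − 120 min = 13:36.
Assembly ends at 13:36 + 193 min = 16:49.
Calibration ends at 16:49 + 210 min = 20:19.
Stage 2 ends at 20:19 − 313 min = 15:06.
Calibration starts at 15:06 + 163 min = 17:49.

17:49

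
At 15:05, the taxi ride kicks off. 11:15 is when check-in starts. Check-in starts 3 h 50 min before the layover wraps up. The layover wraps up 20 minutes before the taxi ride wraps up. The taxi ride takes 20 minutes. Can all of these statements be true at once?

The taxi ride ends at 15:05 + 20 min = 15:25.
The layover ends at 15:25 − 20 min = 15:05.
Check-in starts at 15:05 − 230 min = 11:15.
That matches the stated 11:15, so the schedule is consistent.

Yes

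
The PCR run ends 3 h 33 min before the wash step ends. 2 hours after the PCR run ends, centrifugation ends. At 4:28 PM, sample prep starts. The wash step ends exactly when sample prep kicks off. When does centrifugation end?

The wash step ends at 4:28 PM.
The PCR run ends at 4:28 PM − 213 min = 12:55 PM.
Centrifugation ends at 12:55 PM + 120 min = 2:55 PM.

2:55 PM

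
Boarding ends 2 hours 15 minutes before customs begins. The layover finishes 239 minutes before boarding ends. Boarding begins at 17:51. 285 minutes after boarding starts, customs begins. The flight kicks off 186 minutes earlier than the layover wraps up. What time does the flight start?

Customs starts at 17:51 + 285 min = 22:36.
Boarding ends at 22:36 − 135 min = 20:21.
The layover ends at 20:21 − 239 min = 16:22.
The flight starts at 16:22 − 186 min = 13:16.

13:16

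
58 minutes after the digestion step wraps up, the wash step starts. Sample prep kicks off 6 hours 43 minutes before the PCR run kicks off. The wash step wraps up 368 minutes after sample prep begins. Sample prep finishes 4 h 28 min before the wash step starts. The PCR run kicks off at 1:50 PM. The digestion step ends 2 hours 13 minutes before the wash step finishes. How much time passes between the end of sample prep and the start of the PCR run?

6 hours 18 minutes

Sample prep starts at 1:50 PM − 403 min = 7:07 AM.
The wash step ends at 7:07 AM + 368 min = 1:15 PM.
The digestion step ends at 1:15 PM − 133 min = 11:02 AM.
The wash step starts at 11:02 AM + 58 min = 12:00 PM.
Sample prep ends at 12:00 PM − 268 min = 7:32 AM.
From 7:32 AM to 1:50 PM is 6 hours 18 minutes.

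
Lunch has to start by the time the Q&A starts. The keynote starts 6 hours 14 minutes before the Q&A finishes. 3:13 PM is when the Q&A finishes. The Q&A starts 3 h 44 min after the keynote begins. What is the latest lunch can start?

12:43 PM

The keynote starts at 3:13 PM − 374 min = 8:59 AM.
The Q&A starts at 8:59 AM + 224 min = 12:43 PM.
Lunch is bounded by the Q&A, so the latest it can start is 12:43 PM.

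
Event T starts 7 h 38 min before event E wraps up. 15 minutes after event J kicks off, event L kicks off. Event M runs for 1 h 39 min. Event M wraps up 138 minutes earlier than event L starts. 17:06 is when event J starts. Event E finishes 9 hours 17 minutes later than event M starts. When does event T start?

Event L starts at 17:06 + 15 min = 17:21.
Event M ends at 17:21 − 138 min = 15:03.
Event M starts at 15:03 − 99 min = 13:24.
Event E ends at 13:24 + 557 min = 22:41.
Event T starts at 22:41 − 458 min = 15:03.

15:03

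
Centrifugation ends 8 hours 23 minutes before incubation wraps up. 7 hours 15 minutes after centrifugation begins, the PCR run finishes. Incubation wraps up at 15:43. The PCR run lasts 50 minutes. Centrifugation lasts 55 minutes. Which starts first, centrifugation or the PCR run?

centrifugation

Centrifugation ends at 15:43 − 503 min = 07:20.
Centrifugation starts at 07:20 − 55 min = 06:25.
The PCR run ends at 06:25 + 435 min = 13:40.
The PCR run starts at 13:40 − 50 min = 12:50.
Centrifugation starts at 06:25 and the PCR run starts at 12:50, so centrifugation is first.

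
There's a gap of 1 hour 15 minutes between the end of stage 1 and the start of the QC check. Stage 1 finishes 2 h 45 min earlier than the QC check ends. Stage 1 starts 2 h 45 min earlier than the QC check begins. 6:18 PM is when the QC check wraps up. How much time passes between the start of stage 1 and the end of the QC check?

Stage 1 ends at 6:18 PM − 165 min = 3:33 PM.
The QC check starts at 3:33 PM + 75 min = 4:48 PM.
Stage 1 starts at 4:48 PM − 165 min = 2:03 PM.
From 2:03 PM to 6:18 PM is 255 minutes.

255 minutes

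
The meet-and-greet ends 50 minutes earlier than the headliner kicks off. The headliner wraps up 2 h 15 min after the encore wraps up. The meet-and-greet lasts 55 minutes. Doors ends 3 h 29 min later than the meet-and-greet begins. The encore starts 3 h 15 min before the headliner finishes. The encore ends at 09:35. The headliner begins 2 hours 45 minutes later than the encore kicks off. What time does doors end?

The headliner ends at 09:35 + 135 min = 11:50.
The encore starts at 11:50 − 195 min = 08:35.
The headliner starts at 08:35 + 165 min = 11:20.
The meet-and-greet ends at 11:20 − 50 min = 10:30.
The meet-and-greet starts at 10:30 − 55 min = 09:35.
Doors ends at 09:35 + 209 min = 13:04.

13:04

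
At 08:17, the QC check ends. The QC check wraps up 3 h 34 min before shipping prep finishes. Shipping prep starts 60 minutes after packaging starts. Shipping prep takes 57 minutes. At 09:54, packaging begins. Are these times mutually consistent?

Yes

Shipping prep starts at 09:54 + 60 min = 10:54.
Shipping prep ends at 10:54 + 57 min = 11:51.
The QC check ends at 11:51 − 214 min = 08:17.
That matches the stated 08:17, so the schedule is consistent.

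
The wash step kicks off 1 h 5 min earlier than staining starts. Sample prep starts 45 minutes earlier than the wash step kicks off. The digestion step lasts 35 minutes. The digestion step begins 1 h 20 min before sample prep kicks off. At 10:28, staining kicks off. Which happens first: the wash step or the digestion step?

the digestion step

The wash step starts at 10:28 − 65 min = 09:23.
Sample prep starts at 09:23 − 45 min = 08:38.
The digestion step starts at 08:38 − 80 min = 07:18.
The wash step starts at 09:23 and the digestion step starts at 07:18, so the digestion step is first.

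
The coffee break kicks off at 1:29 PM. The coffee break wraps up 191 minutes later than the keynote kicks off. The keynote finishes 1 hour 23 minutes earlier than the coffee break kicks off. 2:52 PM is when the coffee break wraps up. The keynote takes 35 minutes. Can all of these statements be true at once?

No

The keynote ends at 1:29 PM − 83 min = 12:06 PM.
The keynote starts at 12:06 PM − 35 min = 11:31 AM.
The coffee break ends at 11:31 AM + 191 min = 2:42 PM.
But the coffee break is also said to end at 2:52 PM — a 10-minute conflict.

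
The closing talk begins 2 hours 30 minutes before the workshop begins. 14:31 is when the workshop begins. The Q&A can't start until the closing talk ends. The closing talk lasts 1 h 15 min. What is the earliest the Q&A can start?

The closing talk starts at 14:31 − 150 min = 12:01.
The closing talk ends at 12:01 + 75 min = 13:16.
The Q&A is bounded by the closing talk, so the earliest it can start is 13:16.

13:16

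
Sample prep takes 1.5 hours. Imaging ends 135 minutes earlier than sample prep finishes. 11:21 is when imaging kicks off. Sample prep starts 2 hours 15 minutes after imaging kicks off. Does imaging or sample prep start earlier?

Sample prep starts at 11:21 + 135 min = 13:36.
Imaging starts at 11:21 and sample prep starts at 13:36, so imaging is first.

imaging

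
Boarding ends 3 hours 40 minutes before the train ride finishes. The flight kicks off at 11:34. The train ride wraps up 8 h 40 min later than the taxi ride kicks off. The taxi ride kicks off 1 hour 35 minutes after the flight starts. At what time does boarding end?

The taxi ride starts at 11:34 + 95 min = 13:09.
The train ride ends at 13:09 + 520 min = 21:49.
Boarding ends at 21:49 − 220 min = 18:09.

18:09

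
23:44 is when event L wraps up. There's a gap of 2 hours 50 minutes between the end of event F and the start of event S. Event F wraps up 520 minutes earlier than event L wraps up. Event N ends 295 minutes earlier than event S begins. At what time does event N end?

Event F ends at 23:44 − 520 min = 15:04.
Event S starts at 15:04 + 170 min = 17:54.
Event N ends at 17:54 − 295 min = 12:59.

12:59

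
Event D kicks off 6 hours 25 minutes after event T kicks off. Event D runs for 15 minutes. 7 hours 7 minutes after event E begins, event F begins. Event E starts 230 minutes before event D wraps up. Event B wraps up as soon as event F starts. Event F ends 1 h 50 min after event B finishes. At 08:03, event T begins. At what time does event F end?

Event D starts at 08:03 + 385 min = 14:28.
Event D ends at 14:28 + 15 min = 14:43.
Event E starts at 14:43 − 230 min = 10:53.
Event F starts at 10:53 + 427 min = 18:00.
So event B ends at 18:00.
Event F ends at 18:00 + 110 min = 19:50.

19:50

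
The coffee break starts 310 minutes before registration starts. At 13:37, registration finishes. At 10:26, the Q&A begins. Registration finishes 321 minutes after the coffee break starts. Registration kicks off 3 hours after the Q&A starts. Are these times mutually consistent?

Yes

Registration starts at 10:26 + 180 min = 13:26.
The coffee break starts at 13:26 − 310 min = 08:16.
Registration ends at 08:16 + 321 min = 13:37.
That matches the stated 13:37, so the schedule is consistent.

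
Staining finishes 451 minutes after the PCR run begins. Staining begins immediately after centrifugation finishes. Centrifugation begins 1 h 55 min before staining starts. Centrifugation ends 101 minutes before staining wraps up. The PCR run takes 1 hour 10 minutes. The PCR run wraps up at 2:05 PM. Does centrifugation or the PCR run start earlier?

The PCR run starts at 2:05 PM − 70 min = 12:55 PM.
Staining ends at 12:55 PM + 451 min = 8:26 PM.
Centrifugation ends at 8:26 PM − 101 min = 6:45 PM.
So staining starts at 6:45 PM.
Centrifugation starts at 6:45 PM − 115 min = 4:50 PM.
Centrifugation starts at 4:50 PM and the PCR run starts at 12:55 PM, so the PCR run is first.

the PCR run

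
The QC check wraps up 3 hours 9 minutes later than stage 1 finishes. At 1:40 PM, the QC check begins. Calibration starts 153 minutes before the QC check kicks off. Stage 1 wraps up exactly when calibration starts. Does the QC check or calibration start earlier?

Calibration starts at 1:40 PM − 153 min = 11:07 AM.
The QC check starts at 1:40 PM and calibration starts at 11:07 AM, so calibration is first.

calibration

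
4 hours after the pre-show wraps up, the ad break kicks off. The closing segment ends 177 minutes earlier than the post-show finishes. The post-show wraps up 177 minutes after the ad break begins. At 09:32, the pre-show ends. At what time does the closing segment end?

13:32

The ad break starts at 09:32 + 240 min = 13:32.
The post-show ends at 13:32 + 177 min = 16:29.
The closing segment ends at 16:29 − 177 min = 13:32.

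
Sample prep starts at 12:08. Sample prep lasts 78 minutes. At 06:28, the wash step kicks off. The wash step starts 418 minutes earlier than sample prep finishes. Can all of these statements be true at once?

Yes

Sample prep ends at 12:08 + 78 min = 13:26.
The wash step starts at 13:26 − 418 min = 06:28.
That matches the stated 06:28, so the schedule is consistent.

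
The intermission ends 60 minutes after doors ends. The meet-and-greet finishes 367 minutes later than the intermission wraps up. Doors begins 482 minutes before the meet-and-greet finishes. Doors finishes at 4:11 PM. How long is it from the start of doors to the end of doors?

55 minutes

The intermission ends at 4:11 PM + 60 min = 5:11 PM.
The meet-and-greet ends at 5:11 PM + 367 min = 11:18 PM.
Doors starts at 11:18 PM − 482 min = 3:16 PM.
From 3:16 PM to 4:11 PM is 55 minutes.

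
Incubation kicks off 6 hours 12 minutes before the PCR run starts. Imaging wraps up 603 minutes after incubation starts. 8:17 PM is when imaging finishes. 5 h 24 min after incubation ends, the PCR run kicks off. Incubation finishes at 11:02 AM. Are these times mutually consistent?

The PCR run starts at 11:02 AM + 324 min = 4:26 PM.
Incubation starts at 4:26 PM − 372 min = 10:14 AM.
Imaging ends at 10:14 AM + 603 min = 8:17 PM.
That matches the stated 8:17 PM, so the schedule is consistent.

Yes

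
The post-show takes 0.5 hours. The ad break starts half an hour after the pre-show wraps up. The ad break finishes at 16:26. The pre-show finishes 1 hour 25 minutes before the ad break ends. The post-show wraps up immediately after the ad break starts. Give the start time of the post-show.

15:01

The pre-show ends at 16:26 − 85 min = 15:01.
The ad break starts at 15:01 + 30 min = 15:31.
So the post-show ends at 15:31.
The post-show starts at 15:31 − 30 min = 15:01.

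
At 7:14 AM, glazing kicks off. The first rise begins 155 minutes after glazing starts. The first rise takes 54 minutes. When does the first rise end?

The first rise starts at 7:14 AM + 155 min = 9:49 AM.
The first rise ends at 9:49 AM + 54 min = 10:43 AM.

10:43 AM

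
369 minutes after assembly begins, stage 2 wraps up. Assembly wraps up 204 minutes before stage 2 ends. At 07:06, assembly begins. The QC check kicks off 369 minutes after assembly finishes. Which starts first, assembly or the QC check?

assembly

Stage 2 ends at 07:06 + 369 min = 13:15.
Assembly ends at 13:15 − 204 min = 09:51.
The QC check starts at 09:51 + 369 min = 16:00.
Assembly starts at 07:06 and the QC check starts at 16:00, so assembly is first.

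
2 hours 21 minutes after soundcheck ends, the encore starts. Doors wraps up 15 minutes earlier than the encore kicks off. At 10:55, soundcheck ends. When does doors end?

The encore starts at 10:55 + 141 min = 13:16.
Doors ends at 13:16 − 15 min = 13:01.

13:01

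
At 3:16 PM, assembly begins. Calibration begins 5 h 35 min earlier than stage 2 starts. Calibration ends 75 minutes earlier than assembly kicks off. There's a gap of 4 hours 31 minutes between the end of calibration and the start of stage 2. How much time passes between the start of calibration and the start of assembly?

Calibration ends at 3:16 PM − 75 min = 2:01 PM.
Stage 2 starts at 2:01 PM + 271 min = 6:32 PM.
Calibration starts at 6:32 PM − 335 min = 12:57 PM.
From 12:57 PM to 3:16 PM is 139 minutes.

139 minutes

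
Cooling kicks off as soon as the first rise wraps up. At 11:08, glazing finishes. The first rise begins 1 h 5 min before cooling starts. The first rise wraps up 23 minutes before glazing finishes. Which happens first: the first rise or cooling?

The first rise ends at 11:08 − 23 min = 10:45.
So cooling starts at 10:45.
The first rise starts at 10:45 − 65 min = 09:40.
The first rise starts at 09:40 and cooling starts at 10:45, so the first rise is first.

the first rise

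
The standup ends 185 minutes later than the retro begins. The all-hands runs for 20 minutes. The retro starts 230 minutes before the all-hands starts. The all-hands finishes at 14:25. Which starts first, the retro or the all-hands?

The all-hands starts at 14:25 − 20 min = 14:05.
The retro starts at 14:05 − 230 min = 10:15.
The retro starts at 10:15 and the all-hands starts at 14:05, so the retro is first.

the retro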